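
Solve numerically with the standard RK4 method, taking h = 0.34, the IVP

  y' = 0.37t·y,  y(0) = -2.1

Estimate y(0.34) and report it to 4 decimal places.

-2.1454

RK4: k1 = f(t_n, y_n); k2 = f(t_n + h/2, y_n + (h/2)·k1); k3 = f(t_n + h/2, y_n + (h/2)·k2); k4 = f(t_n + h, y_n + h·k3); y_{n+1} = y_n + (h/6)·(k1 + 2k2 + 2k3 + k4).
t=0.000000, y=-2.100000:
  k1 = f(0.000000, -2.100000) = 0.000000
  k2 = f(0.170000, -2.100000) = -0.132090
  k3 = f(0.170000, -2.122455) = -0.133502
  k4 = f(0.340000, -2.145391) = -0.269890
  y ← -2.100000 + (0.34/6)·(k1 + 2k2 + 2k3 + k4) = -2.145394
y(0.34) ≈ -2.1454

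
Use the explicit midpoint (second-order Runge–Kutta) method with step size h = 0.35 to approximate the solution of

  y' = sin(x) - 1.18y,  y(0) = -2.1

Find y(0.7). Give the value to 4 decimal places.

-0.7575

Midpoint: k1 = f(x_n, y_n); k2 = f(x_n + h/2, y_n + (h/2)·k1); y_{n+1} = y_n + h·k2.
x=0.000000, y=-2.100000:
  k1 = f(0.000000, -2.100000) = 2.478000
  k2 = f(0.175000, -1.666350) = 2.140401
  y ← -2.100000 + 0.35·2.140401 = -1.350860
x=0.350000, y=-1.350860:
  k1 = f(0.350000, -1.350860) = 1.936912
  k2 = f(0.525000, -1.011900) = 1.695255
  y ← -1.350860 + 0.35·1.695255 = -0.757520
y(0.7) ≈ -0.7575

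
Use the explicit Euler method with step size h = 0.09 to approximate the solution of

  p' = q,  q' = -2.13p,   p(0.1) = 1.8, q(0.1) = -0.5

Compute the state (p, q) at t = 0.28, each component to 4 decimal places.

1.6789, -1.1815

Euler on (p,q): p_{n+1} = p_n + h·p', q_{n+1} = q_n + h·q'.
0.100000: (1.800000, -0.500000); f=(-0.500000, -3.834000) → (1.755000, -0.845060)
0.190000: (1.755000, -0.845060); f=(-0.845060, -3.738150) → (1.678945, -1.181493)
(p(0.28), q(0.28)) ≈ (1.6789, -1.1815)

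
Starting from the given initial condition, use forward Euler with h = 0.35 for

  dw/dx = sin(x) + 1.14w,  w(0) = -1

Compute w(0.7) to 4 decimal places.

Euler: w_{n+1} = w_n + h·f(x_n, w_n).
x=0.000000, w=-1.000000: f=-1.140000 → w ← -1.000000 + 0.35·(-1.140000) = -1.399000
x=0.350000, w=-1.399000: f=-1.251962 → w ← -1.399000 + 0.35·(-1.251962) = -1.837187
w(0.7) ≈ -1.8372

-1.8372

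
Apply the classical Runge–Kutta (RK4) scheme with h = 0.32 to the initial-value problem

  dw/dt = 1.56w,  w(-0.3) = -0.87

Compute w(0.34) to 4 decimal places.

RK4: k1 = f(t_n, w_n); k2 = f(t_n + h/2, w_n + (h/2)·k1); k3 = f(t_n + h/2, w_n + (h/2)·k2); k4 = f(t_n + h, w_n + h·k3); w_{n+1} = w_n + (h/6)·(k1 + 2k2 + 2k3 + k4).
t=-0.300000, w=-0.870000:
  k1 = f(-0.300000, -0.870000) = -1.357200
  k2 = f(-0.140000, -1.087152) = -1.695957
  k3 = f(-0.140000, -1.141353) = -1.780511
  k4 = f(0.020000, -1.439763) = -2.246031
  w ← -0.870000 + (0.32/6)·(k1 + 2k2 + 2k3 + k4) = -1.432996
t=0.020000, w=-1.432996:
  k1 = f(0.020000, -1.432996) = -2.235473
  k2 = f(0.180000, -1.790671) = -2.793447
  k3 = f(0.180000, -1.879947) = -2.932718
  k4 = f(0.340000, -2.371465) = -3.699486
  w ← -1.432996 + (0.32/6)·(k1 + 2k2 + 2k3 + k4) = -2.360318
w(0.34) ≈ -2.3603

-2.3603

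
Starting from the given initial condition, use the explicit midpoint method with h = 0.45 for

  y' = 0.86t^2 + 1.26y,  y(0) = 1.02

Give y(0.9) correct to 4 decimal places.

3.2772

Midpoint: k1 = f(t_n, y_n); k2 = f(t_n + h/2, y_n + (h/2)·k1); y_{n+1} = y_n + h·k2.
t=0.000000, y=1.020000:
  k1 = f(0.000000, 1.020000) = 1.285200
  k2 = f(0.225000, 1.309170) = 1.693092
  y ← 1.020000 + 0.45·1.693092 = 1.781891
t=0.450000, y=1.781891:
  k1 = f(0.450000, 1.781891) = 2.419333
  k2 = f(0.675000, 2.326241) = 3.322901
  y ← 1.781891 + 0.45·3.322901 = 3.277197
y(0.9) ≈ 3.2772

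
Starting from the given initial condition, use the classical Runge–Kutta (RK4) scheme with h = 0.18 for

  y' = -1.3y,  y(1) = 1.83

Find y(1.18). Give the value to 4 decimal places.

RK4: k1 = f(x_n, y_n); k2 = f(x_n + h/2, y_n + (h/2)·k1); k3 = f(x_n + h/2, y_n + (h/2)·k2); k4 = f(x_n + h, y_n + h·k3); y_{n+1} = y_n + (h/6)·(k1 + 2k2 + 2k3 + k4).
x=1.000000, y=1.830000:
  k1 = f(1.000000, 1.830000) = -2.379000
  k2 = f(1.090000, 1.615890) = -2.100657
  k3 = f(1.090000, 1.640941) = -2.133223
  k4 = f(1.180000, 1.446020) = -1.879826
  y ← 1.830000 + (0.18/6)·(k1 + 2k2 + 2k3 + k4) = 1.448202
y(1.18) ≈ 1.4482

1.4482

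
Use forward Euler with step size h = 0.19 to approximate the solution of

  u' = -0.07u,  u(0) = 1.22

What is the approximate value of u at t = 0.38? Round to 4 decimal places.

1.1878

Euler: u_{n+1} = u_n + h·f(t_n, u_n).
t=0.000000, u=1.220000: f=-0.085400 → u ← 1.220000 + 0.19·(-0.085400) = 1.203774
t=0.190000, u=1.203774: f=-0.084264 → u ← 1.203774 + 0.19·(-0.084264) = 1.187764
u(0.38) ≈ 1.1878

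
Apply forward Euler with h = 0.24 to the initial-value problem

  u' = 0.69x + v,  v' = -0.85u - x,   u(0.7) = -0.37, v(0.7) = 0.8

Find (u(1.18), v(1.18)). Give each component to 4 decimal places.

0.2634, 0.4945

Euler on (u,v): u_{n+1} = u_n + h·u', v_{n+1} = v_n + h·v'.
0.700000: (-0.370000, 0.800000); f=(1.283000, -0.385500) → (-0.062080, 0.707480)
0.940000: (-0.062080, 0.707480); f=(1.356080, -0.887232) → (0.263379, 0.494544)
(u(1.18), v(1.18)) ≈ (0.2634, 0.4945)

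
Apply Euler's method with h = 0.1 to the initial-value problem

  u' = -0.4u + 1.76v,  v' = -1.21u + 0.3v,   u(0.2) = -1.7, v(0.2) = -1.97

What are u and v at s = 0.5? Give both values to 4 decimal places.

-2.4201, -1.4192

Euler on (u,v): u_{n+1} = u_n + h·u', v_{n+1} = v_n + h·v'.
0.200000: (-1.700000, -1.970000); f=(-2.787200, 1.466000) → (-1.978720, -1.823400)
0.300000: (-1.978720, -1.823400); f=(-2.417696, 1.847231) → (-2.220490, -1.638677)
0.400000: (-2.220490, -1.638677); f=(-1.995875, 2.195189) → (-2.420077, -1.419158)
(u(0.5), v(0.5)) ≈ (-2.4201, -1.4192)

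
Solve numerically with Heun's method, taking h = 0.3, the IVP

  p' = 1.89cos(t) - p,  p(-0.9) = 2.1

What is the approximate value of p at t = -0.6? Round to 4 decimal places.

Heun: k1 = f(t_n, p_n); k2 = f(t_n + h, p_n + h·k1); p_{n+1} = p_n + (h/2)·(k1 + k2).
t=-0.900000, p=2.100000:
  k1 = f(-0.900000, 2.100000) = -0.925157
  k2 = f(-0.600000, 1.822453) = -0.262569
  p ← 2.100000 + (0.3/2)·(-0.925157 + (-0.262569)) = 1.921841
p(-0.6) ≈ 1.9218

1.9218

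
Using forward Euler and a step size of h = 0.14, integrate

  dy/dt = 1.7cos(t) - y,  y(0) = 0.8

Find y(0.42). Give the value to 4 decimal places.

1.1163

Euler: y_{n+1} = y_n + h·f(t_n, y_n).
t=0.000000, y=0.800000: f=0.900000 → y ← 0.800000 + 0.14·0.900000 = 0.926000
t=0.140000, y=0.926000: f=0.757367 → y ← 0.926000 + 0.14·0.757367 = 1.032031
t=0.280000, y=1.032031: f=0.601763 → y ← 1.032031 + 0.14·0.601763 = 1.116278
y(0.42) ≈ 1.1163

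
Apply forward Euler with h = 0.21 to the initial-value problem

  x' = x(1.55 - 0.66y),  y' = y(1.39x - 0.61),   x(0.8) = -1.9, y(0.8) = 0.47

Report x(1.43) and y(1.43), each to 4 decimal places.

-4.1306, -0.0010

Euler on (x,y): x_{n+1} = x_n + h·x', y_{n+1} = y_n + h·y'.
0.800000: (-1.900000, 0.470000); f=(-2.355620, -1.527970) → (-2.394680, 0.149126)
1.010000: (-2.394680, 0.149126); f=(-3.476062, -0.587350) → (-3.124653, 0.025783)
1.220000: (-3.124653, 0.025783); f=(-4.790041, -0.127709) → (-4.130562, -0.001036)
(x(1.43), y(1.43)) ≈ (-4.1306, -0.0010)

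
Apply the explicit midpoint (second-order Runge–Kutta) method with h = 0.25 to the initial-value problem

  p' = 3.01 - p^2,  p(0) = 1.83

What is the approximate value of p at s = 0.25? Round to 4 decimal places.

1.7836

Midpoint: k1 = f(s_n, p_n); k2 = f(s_n + h/2, p_n + (h/2)·k1); p_{n+1} = p_n + h·k2.
s=0.000000, p=1.830000:
  k1 = f(0.000000, 1.830000) = -0.338900
  k2 = f(0.125000, 1.787637) = -0.185648
  p ← 1.830000 + 0.25·(-0.185648) = 1.783588
p(0.25) ≈ 1.7836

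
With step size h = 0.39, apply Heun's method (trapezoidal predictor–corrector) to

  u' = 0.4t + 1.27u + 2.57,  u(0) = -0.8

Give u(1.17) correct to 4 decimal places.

Heun: k1 = f(t_n, u_n); k2 = f(t_n + h, u_n + h·k1); u_{n+1} = u_n + (h/2)·(k1 + k2).
t=0.000000, u=-0.800000:
  k1 = f(0.000000, -0.800000) = 1.554000
  k2 = f(0.390000, -0.193940) = 2.479696
  u ← -0.800000 + (0.39/2)·(1.554000 + 2.479696) = -0.013429
t=0.390000, u=-0.013429:
  k1 = f(0.390000, -0.013429) = 2.708945
  k2 = f(0.780000, 1.043059) = 4.206685
  u ← -0.013429 + (0.39/2)·(2.708945 + 4.206685) = 1.335119
t=0.780000, u=1.335119:
  k1 = f(0.780000, 1.335119) = 4.577601
  k2 = f(1.170000, 3.120383) = 7.000886
  u ← 1.335119 + (0.39/2)·(4.577601 + 7.000886) = 3.592924
u(1.17) ≈ 3.5929

3.5929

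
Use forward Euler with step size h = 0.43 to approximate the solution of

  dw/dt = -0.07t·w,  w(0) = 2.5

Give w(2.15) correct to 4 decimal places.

2.1908

Euler: w_{n+1} = w_n + h·f(t_n, w_n).
t=0.000000, w=2.500000: f=0.000000 → w ← 2.500000 + 0.43·0.000000 = 2.500000
t=0.430000, w=2.500000: f=-0.075250 → w ← 2.500000 + 0.43·(-0.075250) = 2.467643
t=0.860000, w=2.467643: f=-0.148552 → w ← 2.467643 + 0.43·(-0.148552) = 2.403765
t=1.290000, w=2.403765: f=-0.217060 → w ← 2.403765 + 0.43·(-0.217060) = 2.310429
t=1.720000, w=2.310429: f=-0.278176 → w ← 2.310429 + 0.43·(-0.278176) = 2.190814
w(2.15) ≈ 2.1908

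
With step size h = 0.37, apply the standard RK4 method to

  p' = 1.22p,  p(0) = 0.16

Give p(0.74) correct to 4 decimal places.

RK4: k1 = f(s_n, p_n); k2 = f(s_n + h/2, p_n + (h/2)·k1); k3 = f(s_n + h/2, p_n + (h/2)·k2); k4 = f(s_n + h, p_n + h·k3); p_{n+1} = p_n + (h/6)·(k1 + 2k2 + 2k3 + k4).
s=0.000000, p=0.160000:
  k1 = f(0.000000, 0.160000) = 0.195200
  k2 = f(0.185000, 0.196112) = 0.239257
  k3 = f(0.185000, 0.204262) = 0.249200
  k4 = f(0.370000, 0.252204) = 0.307689
  p ← 0.160000 + (0.37/6)·(k1 + 2k2 + 2k3 + k4) = 0.251255
s=0.370000, p=0.251255:
  k1 = f(0.370000, 0.251255) = 0.306530
  k2 = f(0.555000, 0.307963) = 0.375714
  k3 = f(0.555000, 0.320762) = 0.391329
  k4 = f(0.740000, 0.396046) = 0.483177
  p ← 0.251255 + (0.37/6)·(k1 + 2k2 + 2k3 + k4) = 0.394555
p(0.74) ≈ 0.3946

0.3946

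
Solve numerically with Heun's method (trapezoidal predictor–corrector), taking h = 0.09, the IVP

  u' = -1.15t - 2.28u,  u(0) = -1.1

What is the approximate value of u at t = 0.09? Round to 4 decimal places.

-0.9021

Heun: k1 = f(t_n, u_n); k2 = f(t_n + h, u_n + h·k1); u_{n+1} = u_n + (h/2)·(k1 + k2).
t=0.000000, u=-1.100000:
  k1 = f(0.000000, -1.100000) = 2.508000
  k2 = f(0.090000, -0.874280) = 1.889858
  u ← -1.100000 + (0.09/2)·(2.508000 + 1.889858) = -0.902096
u(0.09) ≈ -0.9021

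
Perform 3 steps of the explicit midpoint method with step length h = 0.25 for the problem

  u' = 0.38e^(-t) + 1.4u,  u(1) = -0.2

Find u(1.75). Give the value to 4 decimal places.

Midpoint: k1 = f(t_n, u_n); k2 = f(t_n + h/2, u_n + (h/2)·k1); u_{n+1} = u_n + h·k2.
t=1.000000, u=-0.200000:
  k1 = f(1.000000, -0.200000) = -0.140206
  k2 = f(1.125000, -0.217526) = -0.181168
  u ← -0.200000 + 0.25·(-0.181168) = -0.245292
t=1.250000, u=-0.245292:
  k1 = f(1.250000, -0.245292) = -0.234537
  k2 = f(1.375000, -0.274609) = -0.288374
  u ← -0.245292 + 0.25·(-0.288374) = -0.317385
t=1.500000, u=-0.317385:
  k1 = f(1.500000, -0.317385) = -0.359550
  k2 = f(1.625000, -0.362329) = -0.432434
  u ← -0.317385 + 0.25·(-0.432434) = -0.425494
u(1.75) ≈ -0.4255

-0.4255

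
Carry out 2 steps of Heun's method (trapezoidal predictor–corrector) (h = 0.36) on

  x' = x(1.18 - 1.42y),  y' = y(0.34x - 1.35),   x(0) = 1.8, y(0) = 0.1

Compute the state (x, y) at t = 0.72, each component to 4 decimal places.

3.8240, 0.0719

Heun on (x,y): k1 = f(t_n, state_n); k2 = f(t_n + h, state_n + h·k1); state_{n+1} = state_n + (h/2)·(k1 + k2).
0.000000: (1.800000, 0.100000)
  k1 = (1.868400, -0.073800)
  predictor → (2.472624, 0.073432)
  k2 = (2.659867, -0.037399)
  → (2.615088, 0.079984)
0.360000: (2.615088, 0.079984)
  k1 = (2.788789, -0.036862)
  predictor → (3.619052, 0.066714)
  k2 = (3.927636, -0.007974)
  → (3.824045, 0.071914)
(x(0.72), y(0.72)) ≈ (3.8240, 0.0719)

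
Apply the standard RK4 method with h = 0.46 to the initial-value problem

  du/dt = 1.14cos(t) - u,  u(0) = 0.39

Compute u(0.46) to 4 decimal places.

0.6500

RK4: k1 = f(t_n, u_n); k2 = f(t_n + h/2, u_n + (h/2)·k1); k3 = f(t_n + h/2, u_n + (h/2)·k2); k4 = f(t_n + h, u_n + h·k3); u_{n+1} = u_n + (h/6)·(k1 + 2k2 + 2k3 + k4).
t=0.000000, u=0.390000:
  k1 = f(0.000000, 0.390000) = 0.750000
  k2 = f(0.230000, 0.562500) = 0.547480
  k3 = f(0.230000, 0.515920) = 0.594059
  k4 = f(0.460000, 0.663267) = 0.358233
  u ← 0.390000 + (0.46/6)·(k1 + 2k2 + 2k3 + k4) = 0.650000
u(0.46) ≈ 0.6500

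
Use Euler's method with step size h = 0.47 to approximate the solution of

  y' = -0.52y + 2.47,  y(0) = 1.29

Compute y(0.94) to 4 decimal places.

Euler: y_{n+1} = y_n + h·f(x_n, y_n).
x=0.000000, y=1.290000: f=1.799200 → y ← 1.290000 + 0.47·1.799200 = 2.135624
x=0.470000, y=2.135624: f=1.359476 → y ← 2.135624 + 0.47·1.359476 = 2.774577
y(0.94) ≈ 2.7746

2.7746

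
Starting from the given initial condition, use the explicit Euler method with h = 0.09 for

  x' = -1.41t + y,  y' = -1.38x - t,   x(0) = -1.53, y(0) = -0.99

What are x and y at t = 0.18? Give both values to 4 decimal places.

-1.7025, -0.6070

Euler on (x,y): x_{n+1} = x_n + h·x', y_{n+1} = y_n + h·y'.
0.000000: (-1.530000, -0.990000); f=(-0.990000, 2.111400) → (-1.619100, -0.799974)
0.090000: (-1.619100, -0.799974); f=(-0.926874, 2.144358) → (-1.702519, -0.606982)
(x(0.18), y(0.18)) ≈ (-1.7025, -0.6070)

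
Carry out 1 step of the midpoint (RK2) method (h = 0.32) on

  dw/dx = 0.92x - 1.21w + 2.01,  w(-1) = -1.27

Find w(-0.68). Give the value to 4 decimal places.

Midpoint: k1 = f(x_n, w_n); k2 = f(x_n + h/2, w_n + (h/2)·k1); w_{n+1} = w_n + h·k2.
x=-1.000000, w=-1.270000:
  k1 = f(-1.000000, -1.270000) = 2.626700
  k2 = f(-0.840000, -0.849728) = 2.265371
  w ← -1.270000 + 0.32·2.265371 = -0.545081
w(-0.68) ≈ -0.5451

-0.5451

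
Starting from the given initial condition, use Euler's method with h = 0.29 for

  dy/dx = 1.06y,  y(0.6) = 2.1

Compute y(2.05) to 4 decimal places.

Euler: y_{n+1} = y_n + h·f(x_n, y_n).
x=0.600000, y=2.100000: f=2.226000 → y ← 2.100000 + 0.29·2.226000 = 2.745540
x=0.890000, y=2.745540: f=2.910272 → y ← 2.745540 + 0.29·2.910272 = 3.589519
x=1.180000, y=3.589519: f=3.804890 → y ← 3.589519 + 0.29·3.804890 = 4.692937
x=1.470000, y=4.692937: f=4.974513 → y ← 4.692937 + 0.29·4.974513 = 6.135546
x=1.760000, y=6.135546: f=6.503679 → y ← 6.135546 + 0.29·6.503679 = 8.021613
y(2.05) ≈ 8.0216

8.0216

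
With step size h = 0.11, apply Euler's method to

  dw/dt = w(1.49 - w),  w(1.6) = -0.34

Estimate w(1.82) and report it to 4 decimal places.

Euler: w_{n+1} = w_n + h·f(t_n, w_n).
t=1.600000, w=-0.340000: f=-0.622200 → w ← -0.340000 + 0.11·(-0.622200) = -0.408442
t=1.710000, w=-0.408442: f=-0.775403 → w ← -0.408442 + 0.11·(-0.775403) = -0.493736
w(1.82) ≈ -0.4937

-0.4937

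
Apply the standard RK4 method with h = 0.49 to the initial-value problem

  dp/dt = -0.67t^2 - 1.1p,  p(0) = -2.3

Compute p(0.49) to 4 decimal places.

RK4: k1 = f(t_n, p_n); k2 = f(t_n + h/2, p_n + (h/2)·k1); k3 = f(t_n + h/2, p_n + (h/2)·k2); k4 = f(t_n + h, p_n + h·k3); p_{n+1} = p_n + (h/6)·(k1 + 2k2 + 2k3 + k4).
t=0.000000, p=-2.300000:
  k1 = f(0.000000, -2.300000) = 2.530000
  k2 = f(0.245000, -1.680150) = 1.807948
  k3 = f(0.245000, -1.857053) = 2.002541
  k4 = f(0.490000, -1.318755) = 1.289763
  p ← -2.300000 + (0.49/6)·(k1 + 2k2 + 2k3 + k4) = -1.365673
p(0.49) ≈ -1.3657

-1.3657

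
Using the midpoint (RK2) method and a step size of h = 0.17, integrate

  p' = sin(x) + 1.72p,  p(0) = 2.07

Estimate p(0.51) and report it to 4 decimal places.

Midpoint: k1 = f(x_n, p_n); k2 = f(x_n + h/2, p_n + (h/2)·k1); p_{n+1} = p_n + h·k2.
x=0.000000, p=2.070000:
  k1 = f(0.000000, 2.070000) = 3.560400
  k2 = f(0.085000, 2.372634) = 4.165828
  p ← 2.070000 + 0.17·4.165828 = 2.778191
x=0.170000, p=2.778191:
  k1 = f(0.170000, 2.778191) = 4.947671
  k2 = f(0.255000, 3.198743) = 5.754083
  p ← 2.778191 + 0.17·5.754083 = 3.756385
x=0.340000, p=3.756385:
  k1 = f(0.340000, 3.756385) = 6.794469
  k2 = f(0.425000, 4.333915) = 7.866654
  p ← 3.756385 + 0.17·7.866654 = 5.093716
p(0.51) ≈ 5.0937

5.0937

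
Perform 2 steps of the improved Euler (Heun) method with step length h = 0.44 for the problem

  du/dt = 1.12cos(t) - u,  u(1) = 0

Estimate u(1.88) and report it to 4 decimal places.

Heun: k1 = f(t_n, u_n); k2 = f(t_n + h, u_n + h·k1); u_{n+1} = u_n + (h/2)·(k1 + k2).
t=1.000000, u=0.000000:
  k1 = f(1.000000, 0.000000) = 0.605139
  k2 = f(1.440000, 0.266261) = -0.120186
  u ← 0.000000 + (0.44/2)·(0.605139 + (-0.120186)) = 0.106689
t=1.440000, u=0.106689:
  k1 = f(1.440000, 0.106689) = 0.039385
  k2 = f(1.880000, 0.124019) = -0.464835
  u ← 0.106689 + (0.44/2)·(0.039385 + (-0.464835)) = 0.013090
u(1.88) ≈ 0.0131

0.0131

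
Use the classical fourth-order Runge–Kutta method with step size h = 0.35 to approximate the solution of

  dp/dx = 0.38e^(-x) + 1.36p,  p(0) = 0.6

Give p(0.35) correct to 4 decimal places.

RK4: k1 = f(x_n, p_n); k2 = f(x_n + h/2, p_n + (h/2)·k1); k3 = f(x_n + h/2, p_n + (h/2)·k2); k4 = f(x_n + h, p_n + h·k3); p_{n+1} = p_n + (h/6)·(k1 + 2k2 + 2k3 + k4).
x=0.000000, p=0.600000:
  k1 = f(0.000000, 0.600000) = 1.196000
  k2 = f(0.175000, 0.809300) = 1.419642
  k3 = f(0.175000, 0.848437) = 1.472868
  k4 = f(0.350000, 1.115504) = 1.784867
  p ← 0.600000 + (0.35/6)·(k1 + 2k2 + 2k3 + k4) = 1.111343
p(0.35) ≈ 1.1113

1.1113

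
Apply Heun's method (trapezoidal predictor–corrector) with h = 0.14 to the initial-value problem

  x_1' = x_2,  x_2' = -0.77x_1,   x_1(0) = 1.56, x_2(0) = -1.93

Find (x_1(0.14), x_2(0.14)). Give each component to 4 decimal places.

Heun on (x_1,x_2): k1 = f(s_n, state_n); k2 = f(s_n + h, state_n + h·k1); state_{n+1} = state_n + (h/2)·(k1 + k2).
0.000000: (1.560000, -1.930000)
  k1 = (-1.930000, -1.201200)
  predictor → (1.289800, -2.098168)
  k2 = (-2.098168, -0.993146)
  → (1.278028, -2.083604)
(x_1(0.14), x_2(0.14)) ≈ (1.2780, -2.0836)

1.2780, -2.0836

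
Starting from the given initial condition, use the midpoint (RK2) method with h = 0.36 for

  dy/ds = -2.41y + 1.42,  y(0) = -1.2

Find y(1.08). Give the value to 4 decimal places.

Midpoint: k1 = f(s_n, y_n); k2 = f(s_n + h/2, y_n + (h/2)·k1); y_{n+1} = y_n + h·k2.
s=0.000000, y=-1.200000:
  k1 = f(0.000000, -1.200000) = 4.312000
  k2 = f(0.180000, -0.423840) = 2.441454
  y ← -1.200000 + 0.36·2.441454 = -0.321076
s=0.360000, y=-0.321076:
  k1 = f(0.360000, -0.321076) = 2.193794
  k2 = f(0.540000, 0.073807) = 1.242126
  y ← -0.321076 + 0.36·1.242126 = 0.126089
s=0.720000, y=0.126089:
  k1 = f(0.720000, 0.126089) = 1.116125
  k2 = f(0.900000, 0.326992) = 0.631950
  y ← 0.126089 + 0.36·0.631950 = 0.353591
y(1.08) ≈ 0.3536

0.3536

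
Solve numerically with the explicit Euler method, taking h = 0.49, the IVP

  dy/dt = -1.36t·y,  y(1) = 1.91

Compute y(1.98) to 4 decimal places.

Euler: y_{n+1} = y_n + h·f(t_n, y_n).
t=1.000000, y=1.910000: f=-2.597600 → y ← 1.910000 + 0.49·(-2.597600) = 0.637176
t=1.490000, y=0.637176: f=-1.291173 → y ← 0.637176 + 0.49·(-1.291173) = 0.004501
y(1.98) ≈ 0.0045

0.0045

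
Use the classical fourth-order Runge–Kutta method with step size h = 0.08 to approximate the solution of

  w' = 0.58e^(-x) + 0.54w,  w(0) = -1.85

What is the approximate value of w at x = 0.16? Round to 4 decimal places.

-1.9273

RK4: k1 = f(x_n, w_n); k2 = f(x_n + h/2, w_n + (h/2)·k1); k3 = f(x_n + h/2, w_n + (h/2)·k2); k4 = f(x_n + h, w_n + h·k3); w_{n+1} = w_n + (h/6)·(k1 + 2k2 + 2k3 + k4).
x=0.000000, w=-1.850000:
  k1 = f(0.000000, -1.850000) = -0.419000
  k2 = f(0.040000, -1.866760) = -0.450793
  k3 = f(0.040000, -1.868032) = -0.451479
  k4 = f(0.080000, -1.886118) = -0.483096
  w ← -1.850000 + (0.08/6)·(k1 + 2k2 + 2k3 + k4) = -1.886089
x=0.080000, w=-1.886089:
  k1 = f(0.080000, -1.886089) = -0.483080
  k2 = f(0.120000, -1.905412) = -0.514508
  k3 = f(0.120000, -1.906669) = -0.515187
  k4 = f(0.160000, -1.927304) = -0.546501
  w ← -1.886089 + (0.08/6)·(k1 + 2k2 + 2k3 + k4) = -1.927275
w(0.16) ≈ -1.9273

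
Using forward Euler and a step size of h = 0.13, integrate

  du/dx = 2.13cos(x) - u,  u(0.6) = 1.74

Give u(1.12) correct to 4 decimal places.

Euler: u_{n+1} = u_n + h·f(x_n, u_n).
x=0.600000, u=1.740000: f=0.017965 → u ← 1.740000 + 0.13·0.017965 = 1.742335
x=0.730000, u=1.742335: f=-0.155114 → u ← 1.742335 + 0.13·(-0.155114) = 1.722171
x=0.860000, u=1.722171: f=-0.332479 → u ← 1.722171 + 0.13·(-0.332479) = 1.678948
x=0.990000, u=1.678948: f=-0.510239 → u ← 1.678948 + 0.13·(-0.510239) = 1.612617
u(1.12) ≈ 1.6126

1.6126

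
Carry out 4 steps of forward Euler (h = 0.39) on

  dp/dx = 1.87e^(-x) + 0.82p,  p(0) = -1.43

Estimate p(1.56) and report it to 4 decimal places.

Euler: p_{n+1} = p_n + h·f(x_n, p_n).
x=0.000000, p=-1.430000: f=0.697400 → p ← -1.430000 + 0.39·0.697400 = -1.158014
x=0.390000, p=-1.158014: f=0.316525 → p ← -1.158014 + 0.39·0.316525 = -1.034569
x=0.780000, p=-1.034569: f=0.008872 → p ← -1.034569 + 0.39·0.008872 = -1.031109
x=1.170000, p=-1.031109: f=-0.265123 → p ← -1.031109 + 0.39·(-0.265123) = -1.134507
p(1.56) ≈ -1.1345

-1.1345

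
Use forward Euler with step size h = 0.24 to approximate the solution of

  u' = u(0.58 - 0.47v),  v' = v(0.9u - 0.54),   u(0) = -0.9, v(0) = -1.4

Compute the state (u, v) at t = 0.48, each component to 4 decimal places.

Euler on (u,v): u_{n+1} = u_n + h·u', v_{n+1} = v_n + h·v'.
0.000000: (-0.900000, -1.400000); f=(-1.114200, 1.890000) → (-1.167408, -0.946400)
0.240000: (-1.167408, -0.946400); f=(-1.196369, 1.505407) → (-1.454537, -0.585102)
(u(0.48), v(0.48)) ≈ (-1.4545, -0.5851)

-1.4545, -0.5851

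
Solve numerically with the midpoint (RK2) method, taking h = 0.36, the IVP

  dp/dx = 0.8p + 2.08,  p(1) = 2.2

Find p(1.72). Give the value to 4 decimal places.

5.8840

Midpoint: k1 = f(x_n, p_n); k2 = f(x_n + h/2, p_n + (h/2)·k1); p_{n+1} = p_n + h·k2.
x=1.000000, p=2.200000:
  k1 = f(1.000000, 2.200000) = 3.840000
  k2 = f(1.180000, 2.891200) = 4.392960
  p ← 2.200000 + 0.36·4.392960 = 3.781466
x=1.360000, p=3.781466:
  k1 = f(1.360000, 3.781466) = 5.105172
  k2 = f(1.540000, 4.700397) = 5.840317
  p ← 3.781466 + 0.36·5.840317 = 5.883980
p(1.72) ≈ 5.8840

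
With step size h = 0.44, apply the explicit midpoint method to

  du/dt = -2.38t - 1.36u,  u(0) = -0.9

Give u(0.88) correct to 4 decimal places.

-0.9905

Midpoint: k1 = f(t_n, u_n); k2 = f(t_n + h/2, u_n + (h/2)·k1); u_{n+1} = u_n + h·k2.
t=0.000000, u=-0.900000:
  k1 = f(0.000000, -0.900000) = 1.224000
  k2 = f(0.220000, -0.630720) = 0.334179
  u ← -0.900000 + 0.44·0.334179 = -0.752961
t=0.440000, u=-0.752961:
  k1 = f(0.440000, -0.752961) = -0.023173
  k2 = f(0.660000, -0.758059) = -0.539840
  u ← -0.752961 + 0.44·(-0.539840) = -0.990491
u(0.88) ≈ -0.9905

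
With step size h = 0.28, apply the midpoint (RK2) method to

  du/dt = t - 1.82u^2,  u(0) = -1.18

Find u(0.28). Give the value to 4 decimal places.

Midpoint: k1 = f(t_n, u_n); k2 = f(t_n + h/2, u_n + (h/2)·k1); u_{n+1} = u_n + h·k2.
t=0.000000, u=-1.180000:
  k1 = f(0.000000, -1.180000) = -2.534168
  k2 = f(0.140000, -1.534784) = -4.147120
  u ← -1.180000 + 0.28·(-4.147120) = -2.341194
u(0.28) ≈ -2.3412

-2.3412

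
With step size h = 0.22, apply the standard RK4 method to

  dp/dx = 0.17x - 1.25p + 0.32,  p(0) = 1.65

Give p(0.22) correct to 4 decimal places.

RK4: k1 = f(x_n, p_n); k2 = f(x_n + h/2, p_n + (h/2)·k1); k3 = f(x_n + h/2, p_n + (h/2)·k2); k4 = f(x_n + h, p_n + h·k3); p_{n+1} = p_n + (h/6)·(k1 + 2k2 + 2k3 + k4).
x=0.000000, p=1.650000:
  k1 = f(0.000000, 1.650000) = -1.742500
  k2 = f(0.110000, 1.458325) = -1.484206
  k3 = f(0.110000, 1.486737) = -1.519722
  k4 = f(0.220000, 1.315661) = -1.287177
  p ← 1.650000 + (0.22/6)·(k1 + 2k2 + 2k3 + k4) = 1.318624
p(0.22) ≈ 1.3186

1.3186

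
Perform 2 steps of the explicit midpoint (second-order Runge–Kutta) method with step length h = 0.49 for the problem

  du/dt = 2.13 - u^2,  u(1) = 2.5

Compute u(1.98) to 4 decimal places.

Midpoint: k1 = f(t_n, u_n); k2 = f(t_n + h/2, u_n + (h/2)·k1); u_{n+1} = u_n + h·k2.
t=1.000000, u=2.500000:
  k1 = f(1.000000, 2.500000) = -4.120000
  k2 = f(1.245000, 1.490600) = -0.091888
  u ← 2.500000 + 0.49·(-0.091888) = 2.454975
t=1.490000, u=2.454975:
  k1 = f(1.490000, 2.454975) = -3.896901
  k2 = f(1.735000, 1.500234) = -0.120702
  u ← 2.454975 + 0.49·(-0.120702) = 2.395831
u(1.98) ≈ 2.3958

2.3958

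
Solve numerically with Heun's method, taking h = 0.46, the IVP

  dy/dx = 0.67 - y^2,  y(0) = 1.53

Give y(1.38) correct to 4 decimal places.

Heun: k1 = f(x_n, y_n); k2 = f(x_n + h, y_n + h·k1); y_{n+1} = y_n + (h/2)·(k1 + k2).
x=0.000000, y=1.530000:
  k1 = f(0.000000, 1.530000) = -1.670900
  k2 = f(0.460000, 0.761386) = 0.090291
  y ← 1.530000 + (0.46/2)·(-1.670900 + 0.090291) = 1.166460
x=0.460000, y=1.166460:
  k1 = f(0.460000, 1.166460) = -0.690629
  k2 = f(0.920000, 0.848771) = -0.050412
  y ← 1.166460 + (0.46/2)·(-0.690629 + (-0.050412)) = 0.996021
x=0.920000, y=0.996021:
  k1 = f(0.920000, 0.996021) = -0.322057
  k2 = f(1.380000, 0.847874) = -0.048891
  y ← 0.996021 + (0.46/2)·(-0.322057 + (-0.048891)) = 0.910703
y(1.38) ≈ 0.9107

0.9107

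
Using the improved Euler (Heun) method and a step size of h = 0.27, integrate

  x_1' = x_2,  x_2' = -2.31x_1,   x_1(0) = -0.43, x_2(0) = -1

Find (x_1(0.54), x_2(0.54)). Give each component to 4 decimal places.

Heun on (x_1,x_2): k1 = f(t_n, state_n); k2 = f(t_n + h, state_n + h·k1); state_{n+1} = state_n + (h/2)·(k1 + k2).
0.000000: (-0.430000, -1.000000)
  k1 = (-1.000000, 0.993300)
  predictor → (-0.700000, -0.731809)
  k2 = (-0.731809, 1.617000)
  → (-0.663794, -0.647609)
0.270000: (-0.663794, -0.647609)
  k1 = (-0.647609, 1.533365)
  predictor → (-0.838649, -0.233601)
  k2 = (-0.233601, 1.937279)
  → (-0.782758, -0.179073)
(x_1(0.54), x_2(0.54)) ≈ (-0.7828, -0.1791)

-0.7828, -0.1791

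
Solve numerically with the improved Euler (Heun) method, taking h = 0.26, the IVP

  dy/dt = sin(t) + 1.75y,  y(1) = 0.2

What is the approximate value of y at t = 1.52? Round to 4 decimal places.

1.2367

Heun: k1 = f(t_n, y_n); k2 = f(t_n + h, y_n + h·k1); y_{n+1} = y_n + (h/2)·(k1 + k2).
t=1.000000, y=0.200000:
  k1 = f(1.000000, 0.200000) = 1.191471
  k2 = f(1.260000, 0.509782) = 1.844210
  y ← 0.200000 + (0.26/2)·(1.191471 + 1.844210) = 0.594638
t=1.260000, y=0.594638:
  k1 = f(1.260000, 0.594638) = 1.992708
  k2 = f(1.520000, 1.112742) = 2.946009
  y ← 0.594638 + (0.26/2)·(1.992708 + 2.946009) = 1.236672
y(1.52) ≈ 1.2367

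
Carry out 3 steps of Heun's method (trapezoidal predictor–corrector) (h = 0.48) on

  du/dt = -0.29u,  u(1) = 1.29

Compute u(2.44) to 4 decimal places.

0.8509

Heun: k1 = f(t_n, u_n); k2 = f(t_n + h, u_n + h·k1); u_{n+1} = u_n + (h/2)·(k1 + k2).
t=1.000000, u=1.290000:
  k1 = f(1.000000, 1.290000) = -0.374100
  k2 = f(1.480000, 1.110432) = -0.322025
  u ← 1.290000 + (0.48/2)·(-0.374100 + (-0.322025)) = 1.122930
t=1.480000, u=1.122930:
  k1 = f(1.480000, 1.122930) = -0.325650
  k2 = f(1.960000, 0.966618) = -0.280319
  u ← 1.122930 + (0.48/2)·(-0.325650 + (-0.280319)) = 0.977497
t=1.960000, u=0.977497:
  k1 = f(1.960000, 0.977497) = -0.283474
  k2 = f(2.440000, 0.841430) = -0.244015
  u ← 0.977497 + (0.48/2)·(-0.283474 + (-0.244015)) = 0.850900
u(2.44) ≈ 0.8509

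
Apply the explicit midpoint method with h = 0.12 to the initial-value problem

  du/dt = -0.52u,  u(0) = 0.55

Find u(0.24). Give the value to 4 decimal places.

Midpoint: k1 = f(t_n, u_n); k2 = f(t_n + h/2, u_n + (h/2)·k1); u_{n+1} = u_n + h·k2.
t=0.000000, u=0.550000:
  k1 = f(0.000000, 0.550000) = -0.286000
  k2 = f(0.060000, 0.532840) = -0.277077
  u ← 0.550000 + 0.12·(-0.277077) = 0.516751
t=0.120000, u=0.516751:
  k1 = f(0.120000, 0.516751) = -0.268710
  k2 = f(0.180000, 0.500628) = -0.260327
  u ← 0.516751 + 0.12·(-0.260327) = 0.485512
u(0.24) ≈ 0.4855

0.4855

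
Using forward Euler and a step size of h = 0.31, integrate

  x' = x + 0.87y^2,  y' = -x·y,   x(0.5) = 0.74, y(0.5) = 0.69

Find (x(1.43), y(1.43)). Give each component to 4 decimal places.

Euler on (x,y): x_{n+1} = x_n + h·x', y_{n+1} = y_n + h·y'.
0.500000: (0.740000, 0.690000); f=(1.154207, -0.510600) → (1.097804, 0.531714)
0.810000: (1.097804, 0.531714); f=(1.343770, -0.583718) → (1.514373, 0.350761)
1.120000: (1.514373, 0.350761); f=(1.621412, -0.531184) → (2.017011, 0.186095)
(x(1.43), y(1.43)) ≈ (2.0170, 0.1861)

2.0170, 0.1861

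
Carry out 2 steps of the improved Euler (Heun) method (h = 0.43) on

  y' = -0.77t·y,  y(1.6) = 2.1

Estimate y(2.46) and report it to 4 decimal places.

Heun: k1 = f(t_n, y_n); k2 = f(t_n + h, y_n + h·k1); y_{n+1} = y_n + (h/2)·(k1 + k2).
t=1.600000, y=2.100000:
  k1 = f(1.600000, 2.100000) = -2.587200
  k2 = f(2.030000, 0.987504) = -1.543568
  y ← 2.100000 + (0.43/2)·(-2.587200 + (-1.543568)) = 1.211885
t=2.030000, y=1.211885:
  k1 = f(2.030000, 1.211885) = -1.894297
  k2 = f(2.460000, 0.397337) = -0.752636
  y ← 1.211885 + (0.43/2)·(-1.894297 + (-0.752636)) = 0.642794
y(2.46) ≈ 0.6428

0.6428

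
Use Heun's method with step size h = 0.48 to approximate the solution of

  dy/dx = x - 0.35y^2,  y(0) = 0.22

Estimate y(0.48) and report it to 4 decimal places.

Heun: k1 = f(x_n, y_n); k2 = f(x_n + h, y_n + h·k1); y_{n+1} = y_n + (h/2)·(k1 + k2).
x=0.000000, y=0.220000:
  k1 = f(0.000000, 0.220000) = -0.016940
  k2 = f(0.480000, 0.211869) = 0.464289
  y ← 0.220000 + (0.48/2)·(-0.016940 + 0.464289) = 0.327364
y(0.48) ≈ 0.3274

0.3274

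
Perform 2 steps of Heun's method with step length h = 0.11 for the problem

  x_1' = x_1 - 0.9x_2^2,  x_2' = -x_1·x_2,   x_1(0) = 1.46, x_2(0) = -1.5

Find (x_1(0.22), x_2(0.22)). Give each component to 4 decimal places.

Heun on (x_1,x_2): k1 = f(x_n, state_n); k2 = f(x_n + h, state_n + h·k1); state_{n+1} = state_n + (h/2)·(k1 + k2).
0.000000: (1.460000, -1.500000)
  k1 = (-0.565000, 2.190000)
  predictor → (1.397850, -1.259100)
  k2 = (-0.028950, 1.760033)
  → (1.427333, -1.282748)
0.110000: (1.427333, -1.282748)
  k1 = (-0.053566, 1.830909)
  predictor → (1.421441, -1.081348)
  k2 = (0.369058, 1.537072)
  → (1.444685, -1.097509)
(x_1(0.22), x_2(0.22)) ≈ (1.4447, -1.0975)

1.4447, -1.0975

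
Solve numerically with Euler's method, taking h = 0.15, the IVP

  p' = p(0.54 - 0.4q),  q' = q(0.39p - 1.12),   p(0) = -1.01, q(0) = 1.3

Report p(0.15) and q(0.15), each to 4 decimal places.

Euler on (p,q): p_{n+1} = p_n + h·p', q_{n+1} = q_n + h·q'.
0.000000: (-1.010000, 1.300000); f=(-0.020200, -1.968070) → (-1.013030, 1.004790)
(p(0.15), q(0.15)) ≈ (-1.0130, 1.0048)

-1.0130, 1.0048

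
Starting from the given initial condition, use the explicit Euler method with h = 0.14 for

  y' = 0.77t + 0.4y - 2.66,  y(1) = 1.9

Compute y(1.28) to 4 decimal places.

1.5898

Euler: y_{n+1} = y_n + h·f(t_n, y_n).
t=1.000000, y=1.900000: f=-1.130000 → y ← 1.900000 + 0.14·(-1.130000) = 1.741800
t=1.140000, y=1.741800: f=-1.085480 → y ← 1.741800 + 0.14·(-1.085480) = 1.589833
y(1.28) ≈ 1.5898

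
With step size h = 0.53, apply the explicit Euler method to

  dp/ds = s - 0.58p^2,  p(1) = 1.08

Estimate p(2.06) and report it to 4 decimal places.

1.5809

Euler: p_{n+1} = p_n + h·f(s_n, p_n).
s=1.000000, p=1.080000: f=0.323488 → p ← 1.080000 + 0.53·0.323488 = 1.251449
s=1.530000, p=1.251449: f=0.621648 → p ← 1.251449 + 0.53·0.621648 = 1.580922
p(2.06) ≈ 1.5809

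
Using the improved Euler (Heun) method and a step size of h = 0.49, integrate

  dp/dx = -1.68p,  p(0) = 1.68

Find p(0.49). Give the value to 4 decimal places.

0.8663

Heun: k1 = f(x_n, p_n); k2 = f(x_n + h, p_n + h·k1); p_{n+1} = p_n + (h/2)·(k1 + k2).
x=0.000000, p=1.680000:
  k1 = f(0.000000, 1.680000) = -2.822400
  k2 = f(0.490000, 0.297024) = -0.499000
  p ← 1.680000 + (0.49/2)·(-2.822400 + (-0.499000)) = 0.866257
p(0.49) ≈ 0.8663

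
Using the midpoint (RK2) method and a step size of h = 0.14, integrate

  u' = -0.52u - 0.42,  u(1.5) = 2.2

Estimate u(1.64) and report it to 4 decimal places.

1.9890

Midpoint: k1 = f(t_n, u_n); k2 = f(t_n + h/2, u_n + (h/2)·k1); u_{n+1} = u_n + h·k2.
t=1.500000, u=2.200000:
  k1 = f(1.500000, 2.200000) = -1.564000
  k2 = f(1.570000, 2.090520) = -1.507070
  u ← 2.200000 + 0.14·(-1.507070) = 1.989010
u(1.64) ≈ 1.9890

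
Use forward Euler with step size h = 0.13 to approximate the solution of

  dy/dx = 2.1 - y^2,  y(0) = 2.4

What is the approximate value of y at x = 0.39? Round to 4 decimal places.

1.6061

Euler: y_{n+1} = y_n + h·f(x_n, y_n).
x=0.000000, y=2.400000: f=-3.660000 → y ← 2.400000 + 0.13·(-3.660000) = 1.924200
x=0.130000, y=1.924200: f=-1.602546 → y ← 1.924200 + 0.13·(-1.602546) = 1.715869
x=0.260000, y=1.715869: f=-0.844207 → y ← 1.715869 + 0.13·(-0.844207) = 1.606122
y(0.39) ≈ 1.6061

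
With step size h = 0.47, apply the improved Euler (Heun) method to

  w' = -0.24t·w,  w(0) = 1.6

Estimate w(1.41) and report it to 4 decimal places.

Heun: k1 = f(t_n, w_n); k2 = f(t_n + h, w_n + h·k1); w_{n+1} = w_n + (h/2)·(k1 + k2).
t=0.000000, w=1.600000:
  k1 = f(0.000000, 1.600000) = 0.000000
  k2 = f(0.470000, 1.600000) = -0.180480
  w ← 1.600000 + (0.47/2)·(0.000000 + (-0.180480)) = 1.557587
t=0.470000, w=1.557587:
  k1 = f(0.470000, 1.557587) = -0.175696
  k2 = f(0.940000, 1.475010) = -0.332762
  w ← 1.557587 + (0.47/2)·(-0.175696 + (-0.332762)) = 1.438100
t=0.940000, w=1.438100:
  k1 = f(0.940000, 1.438100) = -0.324435
  k2 = f(1.410000, 1.285615) = -0.435052
  w ← 1.438100 + (0.47/2)·(-0.324435 + (-0.435052)) = 1.259620
w(1.41) ≈ 1.2596

1.2596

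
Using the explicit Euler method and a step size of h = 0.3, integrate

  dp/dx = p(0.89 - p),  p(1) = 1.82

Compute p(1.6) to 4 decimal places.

1.1460

Euler: p_{n+1} = p_n + h·f(x_n, p_n).
x=1.000000, p=1.820000: f=-1.692600 → p ← 1.820000 + 0.3·(-1.692600) = 1.312220
x=1.300000, p=1.312220: f=-0.554046 → p ← 1.312220 + 0.3·(-0.554046) = 1.146006
p(1.6) ≈ 1.1460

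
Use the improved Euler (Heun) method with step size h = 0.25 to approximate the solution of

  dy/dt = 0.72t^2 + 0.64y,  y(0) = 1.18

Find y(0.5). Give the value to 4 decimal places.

1.6587

Heun: k1 = f(t_n, y_n); k2 = f(t_n + h, y_n + h·k1); y_{n+1} = y_n + (h/2)·(k1 + k2).
t=0.000000, y=1.180000:
  k1 = f(0.000000, 1.180000) = 0.755200
  k2 = f(0.250000, 1.368800) = 0.921032
  y ← 1.180000 + (0.25/2)·(0.755200 + 0.921032) = 1.389529
t=0.250000, y=1.389529:
  k1 = f(0.250000, 1.389529) = 0.934299
  k2 = f(0.500000, 1.623104) = 1.218786
  y ← 1.389529 + (0.25/2)·(0.934299 + 1.218786) = 1.658665
y(0.5) ≈ 1.6587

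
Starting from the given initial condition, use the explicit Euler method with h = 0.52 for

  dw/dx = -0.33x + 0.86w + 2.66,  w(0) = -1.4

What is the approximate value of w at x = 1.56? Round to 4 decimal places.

Euler: w_{n+1} = w_n + h·f(x_n, w_n).
x=0.000000, w=-1.400000: f=1.456000 → w ← -1.400000 + 0.52·1.456000 = -0.642880
x=0.520000, w=-0.642880: f=1.935523 → w ← -0.642880 + 0.52·1.935523 = 0.363592
x=1.040000, w=0.363592: f=2.629489 → w ← 0.363592 + 0.52·2.629489 = 1.730926
w(1.56) ≈ 1.7309

1.7309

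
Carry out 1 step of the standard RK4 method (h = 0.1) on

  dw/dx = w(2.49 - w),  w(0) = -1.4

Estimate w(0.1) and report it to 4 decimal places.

RK4: k1 = f(x_n, w_n); k2 = f(x_n + h/2, w_n + (h/2)·k1); k3 = f(x_n + h/2, w_n + (h/2)·k2); k4 = f(x_n + h, w_n + h·k3); w_{n+1} = w_n + (h/6)·(k1 + 2k2 + 2k3 + k4).
x=0.000000, w=-1.400000:
  k1 = f(0.000000, -1.400000) = -5.446000
  k2 = f(0.050000, -1.672300) = -6.960614
  k3 = f(0.050000, -1.748031) = -7.408208
  k4 = f(0.100000, -2.140821) = -9.913757
  w ← -1.400000 + (0.1/6)·(k1 + 2k2 + 2k3 + k4) = -2.134957
w(0.1) ≈ -2.1350

-2.1350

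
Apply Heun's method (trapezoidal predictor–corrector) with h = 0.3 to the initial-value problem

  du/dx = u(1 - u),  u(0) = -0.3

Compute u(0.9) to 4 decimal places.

Heun: k1 = f(x_n, u_n); k2 = f(x_n + h, u_n + h·k1); u_{n+1} = u_n + (h/2)·(k1 + k2).
x=0.000000, u=-0.300000:
  k1 = f(0.000000, -0.300000) = -0.390000
  k2 = f(0.300000, -0.417000) = -0.590889
  u ← -0.300000 + (0.3/2)·(-0.390000 + (-0.590889)) = -0.447133
x=0.300000, u=-0.447133:
  k1 = f(0.300000, -0.447133) = -0.647062
  k2 = f(0.600000, -0.641252) = -1.052456
  u ← -0.447133 + (0.3/2)·(-0.647062 + (-1.052456)) = -0.702061
x=0.600000, u=-0.702061:
  k1 = f(0.600000, -0.702061) = -1.194951
  k2 = f(0.900000, -1.060546) = -2.185304
  u ← -0.702061 + (0.3/2)·(-1.194951 + (-2.185304)) = -1.209099
u(0.9) ≈ -1.2091

-1.2091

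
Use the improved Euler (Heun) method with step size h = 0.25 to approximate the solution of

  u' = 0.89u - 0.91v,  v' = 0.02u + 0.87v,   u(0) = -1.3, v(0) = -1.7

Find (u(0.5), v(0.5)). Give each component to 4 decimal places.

-0.8447, -2.6332

Heun on (u,v): k1 = f(x_n, state_n); k2 = f(x_n + h, state_n + h·k1); state_{n+1} = state_n + (h/2)·(k1 + k2).
0.000000: (-1.300000, -1.700000)
  k1 = (0.390000, -1.505000)
  predictor → (-1.202500, -2.076250)
  k2 = (0.819162, -1.830387)
  → (-1.148855, -2.116923)
0.250000: (-1.148855, -2.116923)
  k1 = (0.903920, -1.864700)
  predictor → (-0.922875, -2.583099)
  k2 = (1.529261, -2.265753)
  → (-0.844707, -2.633230)
(u(0.5), v(0.5)) ≈ (-0.8447, -2.6332)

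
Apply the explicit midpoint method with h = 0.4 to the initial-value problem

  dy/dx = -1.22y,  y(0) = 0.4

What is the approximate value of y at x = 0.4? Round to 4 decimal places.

0.2524

Midpoint: k1 = f(x_n, y_n); k2 = f(x_n + h/2, y_n + (h/2)·k1); y_{n+1} = y_n + h·k2.
x=0.000000, y=0.400000:
  k1 = f(0.000000, 0.400000) = -0.488000
  k2 = f(0.200000, 0.302400) = -0.368928
  y ← 0.400000 + 0.4·(-0.368928) = 0.252429
y(0.4) ≈ 0.2524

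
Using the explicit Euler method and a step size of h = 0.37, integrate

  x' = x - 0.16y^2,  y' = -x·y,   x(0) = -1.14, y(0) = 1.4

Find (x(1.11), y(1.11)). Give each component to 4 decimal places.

Euler on (x,y): x_{n+1} = x_n + h·x', y_{n+1} = y_n + h·y'.
0.000000: (-1.140000, 1.400000); f=(-1.453600, 1.596000) → (-1.677832, 1.990520)
0.370000: (-1.677832, 1.990520); f=(-2.311779, 3.339758) → (-2.533190, 3.226231)
0.740000: (-2.533190, 3.226231); f=(-4.198560, 8.172656) → (-4.086658, 6.250113)
(x(1.11), y(1.11)) ≈ (-4.0867, 6.2501)

-4.0867, 6.2501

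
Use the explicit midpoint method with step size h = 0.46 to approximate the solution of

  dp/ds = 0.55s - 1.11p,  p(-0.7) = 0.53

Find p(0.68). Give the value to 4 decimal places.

0.2055

Midpoint: k1 = f(s_n, p_n); k2 = f(s_n + h/2, p_n + (h/2)·k1); p_{n+1} = p_n + h·k2.
s=-0.700000, p=0.530000:
  k1 = f(-0.700000, 0.530000) = -0.973300
  k2 = f(-0.470000, 0.306141) = -0.598317
  p ← 0.530000 + 0.46·(-0.598317) = 0.254774
s=-0.240000, p=0.254774:
  k1 = f(-0.240000, 0.254774) = -0.414800
  k2 = f(-0.010000, 0.159370) = -0.182401
  p ← 0.254774 + 0.46·(-0.182401) = 0.170870
s=0.220000, p=0.170870:
  k1 = f(0.220000, 0.170870) = -0.068666
  k2 = f(0.450000, 0.155077) = 0.075365
  p ← 0.170870 + 0.46·0.075365 = 0.205538
p(0.68) ≈ 0.2055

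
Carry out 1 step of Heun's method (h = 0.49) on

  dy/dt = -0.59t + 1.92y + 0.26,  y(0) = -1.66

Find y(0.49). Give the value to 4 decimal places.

-3.8399

Heun: k1 = f(t_n, y_n); k2 = f(t_n + h, y_n + h·k1); y_{n+1} = y_n + (h/2)·(k1 + k2).
t=0.000000, y=-1.660000:
  k1 = f(0.000000, -1.660000) = -2.927200
  k2 = f(0.490000, -3.094328) = -5.970210
  y ← -1.660000 + (0.49/2)·(-2.927200 + (-5.970210)) = -3.839865
y(0.49) ≈ -3.8399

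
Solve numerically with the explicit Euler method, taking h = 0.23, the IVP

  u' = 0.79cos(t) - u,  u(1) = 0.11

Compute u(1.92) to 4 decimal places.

Euler: u_{n+1} = u_n + h·f(t_n, u_n).
t=1.000000, u=0.110000: f=0.316839 → u ← 0.110000 + 0.23·0.316839 = 0.182873
t=1.230000, u=0.182873: f=0.081175 → u ← 0.182873 + 0.23·0.081175 = 0.201543
t=1.460000, u=0.201543: f=-0.114193 → u ← 0.201543 + 0.23·(-0.114193) = 0.175279
t=1.690000, u=0.175279: f=-0.269227 → u ← 0.175279 + 0.23·(-0.269227) = 0.113357
u(1.92) ≈ 0.1134

0.1134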